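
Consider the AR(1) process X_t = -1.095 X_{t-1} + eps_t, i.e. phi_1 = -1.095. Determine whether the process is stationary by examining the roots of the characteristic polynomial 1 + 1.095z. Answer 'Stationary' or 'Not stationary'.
\text{Not stationary}

The AR(p) characteristic polynomial is P(z) = 1 + 1.095z.
Stationarity requires all roots to lie outside the unit circle, i.e. |z| > 1 for every root.
This is linear in z: 1 + (1.095) z = 0  =>  z = -1/(1.095) = -0.913242,  |z| = 0.913242.
Moduli of all roots: 0.9132.
All moduli strictly greater than 1? No.
Verdict: Not stationary.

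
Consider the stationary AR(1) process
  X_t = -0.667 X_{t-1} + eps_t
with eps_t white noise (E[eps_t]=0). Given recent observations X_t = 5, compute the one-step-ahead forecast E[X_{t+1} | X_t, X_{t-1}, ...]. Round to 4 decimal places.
E[X_{t+1} \mid \mathcal F_t] = -3.3350

For an AR(p) model X_t = c + sum_i phi_i X_{t-i} + eps_t, the
one-step-ahead conditional mean is
  E[X_{t+1} | X_t, ...] = c + sum_i phi_i X_{t+1-i}.
Substitute known values:
  E[X_{t+1} | ...] = (-0.667) * (5)
                   = -3.3350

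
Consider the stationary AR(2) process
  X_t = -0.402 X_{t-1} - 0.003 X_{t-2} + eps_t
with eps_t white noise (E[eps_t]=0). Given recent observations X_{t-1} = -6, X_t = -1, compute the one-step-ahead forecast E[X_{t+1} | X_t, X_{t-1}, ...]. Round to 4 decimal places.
E[X_{t+1} \mid \mathcal F_t] = 0.4200

For an AR(p) model X_t = c + sum_i phi_i X_{t-i} + eps_t, the
one-step-ahead conditional mean is
  E[X_{t+1} | X_t, ...] = c + sum_i phi_i X_{t+1-i}.
Substitute known values:
  E[X_{t+1} | ...] = (-0.402) * (-1) + (-0.003) * (-6)
                   = 0.4200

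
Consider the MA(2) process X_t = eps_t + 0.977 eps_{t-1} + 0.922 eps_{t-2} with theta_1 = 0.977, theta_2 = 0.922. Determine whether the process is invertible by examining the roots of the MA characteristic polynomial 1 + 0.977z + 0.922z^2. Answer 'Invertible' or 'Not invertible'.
\text{Invertible}

The MA(q) characteristic polynomial is P(z) = 1 + 0.977z + 0.922z^2.
Invertibility requires all roots to lie outside the unit circle, i.e. |z| > 1 for every root.
Set 1 + (0.977) z + (0.922) z^2 = 0, i.e. a z^2 + b z + c = 0 with a = 0.922, b = 0.977, c = 1.
Discriminant D = b^2 - 4ac = (0.977)^2 - 4*(0.922)*1 = 0.954529 - (3.688) = -2.733471.
D < 0, so the roots are the complex-conjugate pair z = (-b +/- i sqrt(-D)) / (2a) = -0.5298 +/- 0.8966i.
For a conjugate pair |z|^2 = z * conj(z) = (product of roots) = c/a = 1/(0.922) = 1.084599, so |z| = sqrt(1.084599) = 1.0414 for both roots.
Moduli of all roots: 1.0414, 1.0414.
All moduli strictly greater than 1? Yes.
Verdict: Invertible.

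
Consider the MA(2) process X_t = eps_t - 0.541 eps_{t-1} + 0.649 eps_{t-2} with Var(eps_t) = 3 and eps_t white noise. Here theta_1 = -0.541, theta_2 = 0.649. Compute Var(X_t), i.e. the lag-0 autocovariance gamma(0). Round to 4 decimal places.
\gamma(0) = 5.1416

For an MA(q) process X_t = eps_t + sum_i theta_i eps_{t-i} with
Var(eps_t) = sigma^2, the variance is
  gamma(0) = sigma^2 * (1 + sum_i theta_i^2).
  sum_i theta_i^2 = (-0.541)^2 + (0.649)^2 = 0.292681 + 0.421201 = 0.713882.
  gamma(0) = 3 * (1 + 0.713882) = 3 * 1.713882 = 5.141646, which rounds to 5.1416.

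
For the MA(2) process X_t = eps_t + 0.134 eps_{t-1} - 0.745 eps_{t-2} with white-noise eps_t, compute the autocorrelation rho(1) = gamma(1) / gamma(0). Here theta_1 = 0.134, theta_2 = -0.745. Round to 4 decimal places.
\rho(1) = 0.0217

For an MA(q) process with theta_0 = 1, the autocovariance is
  gamma(k) = sigma^2 * sum_{i=0..q-k} theta_i * theta_{i+k},
and rho(k) = gamma(k) / gamma(0). Sigma^2 cancels.
  numerator   = (1)*(0.134) + (0.134)*(-0.745) = 0.03417.
  denominator = (1)^2 + (0.134)^2 + (-0.745)^2 = 1.572981.
  rho(1) = 0.03417 / 1.572981 = 0.0217.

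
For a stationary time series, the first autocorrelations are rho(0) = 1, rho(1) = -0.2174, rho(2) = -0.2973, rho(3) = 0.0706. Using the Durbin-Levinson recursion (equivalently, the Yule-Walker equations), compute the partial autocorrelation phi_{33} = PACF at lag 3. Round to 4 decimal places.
\phi_{33} = -0.1160

The PACF at lag k is phi_{kk}, the last component of the solution
to the Yule-Walker system G_k phi = r_k where
  (G_k)_{ij} = rho(|i - j|), (r_k)_i = rho(i), i,j = 1..k.
Equivalently, Durbin-Levinson gives phi_{kk} iteratively:
  phi_{11} = rho(1)
  phi_{kk} = [rho(k) - sum_{j=1..k-1} phi_{k-1,j} rho(k-j)]
            / [1 - sum_{j=1..k-1} phi_{k-1,j} rho(j)],
  phi_{k,j} = phi_{k-1,j} - phi_{kk} phi_{k-1,k-j},  j = 1..k-1.
Step k = 1:
  phi_11 = rho(1) = -0.2174.
Step k = 2:
  phi_22 = [rho(2) - phi_11 rho(1)] / [1 - phi_11 rho(1)] = [-0.2973 - (-0.2174)(-0.2174)] / [1 - (-0.2174)(-0.2174)]
         = -0.34456276 / 0.95273724 = -0.361656.
  Update: phi_21 = phi_11 - phi_22 phi_11 = -0.2174 - (-0.361656)(-0.2174) = -0.296024.
Step k = 3:
  phi_33 = [rho(3) - phi_21 rho(2) - phi_22 rho(1)] / [1 - phi_21 rho(1) - phi_22 rho(2)]
    numerator   = 0.0706 - (-0.296024)(-0.2973) - (-0.361656)(-0.2174) = -0.09603184
    denominator = 1 - (-0.296024)(-0.2174) - (-0.361656)(-0.2973) = 0.82812419
  phi_33 = -0.09603184 / 0.82812419 = -0.116.
Therefore phi_{33} = -0.1160.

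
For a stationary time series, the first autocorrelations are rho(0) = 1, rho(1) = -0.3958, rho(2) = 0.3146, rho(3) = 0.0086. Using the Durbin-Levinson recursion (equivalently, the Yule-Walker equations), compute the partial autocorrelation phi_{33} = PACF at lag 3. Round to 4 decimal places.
\phi_{33} = 0.2260

The PACF at lag k is phi_{kk}, the last component of the solution
to the Yule-Walker system G_k phi = r_k where
  (G_k)_{ij} = rho(|i - j|), (r_k)_i = rho(i), i,j = 1..k.
Equivalently, Durbin-Levinson gives phi_{kk} iteratively:
  phi_{11} = rho(1)
  phi_{kk} = [rho(k) - sum_{j=1..k-1} phi_{k-1,j} rho(k-j)]
            / [1 - sum_{j=1..k-1} phi_{k-1,j} rho(j)],
  phi_{k,j} = phi_{k-1,j} - phi_{kk} phi_{k-1,k-j},  j = 1..k-1.
Step k = 1:
  phi_11 = rho(1) = -0.3958.
Step k = 2:
  phi_22 = [rho(2) - phi_11 rho(1)] / [1 - phi_11 rho(1)] = [0.3146 - (-0.3958)(-0.3958)] / [1 - (-0.3958)(-0.3958)]
         = 0.15794236 / 0.84334236 = 0.187281.
  Update: phi_21 = phi_11 - phi_22 phi_11 = -0.3958 - (0.187281)(-0.3958) = -0.321674.
Step k = 3:
  phi_33 = [rho(3) - phi_21 rho(2) - phi_22 rho(1)] / [1 - phi_21 rho(1) - phi_22 rho(2)]
    numerator   = 0.0086 - (-0.321674)(0.3146) - (0.187281)(-0.3958) = 0.18392463
    denominator = 1 - (-0.321674)(-0.3958) - (0.187281)(0.3146) = 0.81376269
  phi_33 = 0.18392463 / 0.81376269 = 0.226.
Therefore phi_{33} = 0.2260.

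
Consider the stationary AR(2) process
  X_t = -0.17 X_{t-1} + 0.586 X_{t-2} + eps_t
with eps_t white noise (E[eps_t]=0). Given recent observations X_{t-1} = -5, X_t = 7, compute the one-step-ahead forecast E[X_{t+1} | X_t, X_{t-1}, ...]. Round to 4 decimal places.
E[X_{t+1} \mid \mathcal F_t] = -4.1200

For an AR(p) model X_t = c + sum_i phi_i X_{t-i} + eps_t, the
one-step-ahead conditional mean is
  E[X_{t+1} | X_t, ...] = c + sum_i phi_i X_{t+1-i}.
Substitute known values:
  E[X_{t+1} | ...] = (-0.17) * (7) + (0.586) * (-5)
                   = -4.1200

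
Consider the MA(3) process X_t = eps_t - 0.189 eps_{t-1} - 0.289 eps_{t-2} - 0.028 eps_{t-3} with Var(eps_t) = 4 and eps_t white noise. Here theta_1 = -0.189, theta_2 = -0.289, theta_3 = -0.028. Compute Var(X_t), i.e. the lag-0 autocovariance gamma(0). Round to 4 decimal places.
\gamma(0) = 4.4801

For an MA(q) process X_t = eps_t + sum_i theta_i eps_{t-i} with
Var(eps_t) = sigma^2, the variance is
  gamma(0) = sigma^2 * (1 + sum_i theta_i^2).
  sum_i theta_i^2 = (-0.189)^2 + (-0.289)^2 + (-0.028)^2 = 0.035721 + 0.083521 + 0.000784 = 0.120026.
  gamma(0) = 4 * (1 + 0.120026) = 4 * 1.120026 = 4.480104, which rounds to 4.4801.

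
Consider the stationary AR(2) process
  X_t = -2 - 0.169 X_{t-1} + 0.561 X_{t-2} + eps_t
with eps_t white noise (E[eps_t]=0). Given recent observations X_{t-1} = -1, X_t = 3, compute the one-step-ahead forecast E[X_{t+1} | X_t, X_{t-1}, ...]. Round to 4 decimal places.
E[X_{t+1} \mid \mathcal F_t] = -3.0680

For an AR(p) model X_t = c + sum_i phi_i X_{t-i} + eps_t, the
one-step-ahead conditional mean is
  E[X_{t+1} | X_t, ...] = c + sum_i phi_i X_{t+1-i}.
Substitute known values:
  E[X_{t+1} | ...] = -2 + (-0.169) * (3) + (0.561) * (-1)
                   = -3.0680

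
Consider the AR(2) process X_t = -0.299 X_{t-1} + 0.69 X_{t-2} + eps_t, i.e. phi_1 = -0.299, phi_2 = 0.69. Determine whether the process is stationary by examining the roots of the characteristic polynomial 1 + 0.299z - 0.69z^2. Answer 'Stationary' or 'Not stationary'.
\text{Stationary}

The AR(p) characteristic polynomial is P(z) = 1 + 0.299z - 0.69z^2.
Stationarity requires all roots to lie outside the unit circle, i.e. |z| > 1 for every root.
Set 1 + (0.299) z + (-0.69) z^2 = 0, i.e. a z^2 + b z + c = 0 with a = -0.69, b = 0.299, c = 1.
Discriminant D = b^2 - 4ac = (0.299)^2 - 4*(-0.69)*1 = 0.089401 - (-2.76) = 2.849401.
D >= 0, so the roots are real: z = (-b +/- sqrt(D)) / (2a) = (-0.299 +/- 1.688017) / (-1.38).
  z_1 = (-0.299 + 1.688017) / (-1.38) = -1.0065,   |z_1| = 1.0065.
  z_2 = (-0.299 - 1.688017) / (-1.38) = 1.4399,   |z_2| = 1.4399.
Moduli of all roots: 1.0065, 1.4399.
All moduli strictly greater than 1? Yes.
Verdict: Stationary.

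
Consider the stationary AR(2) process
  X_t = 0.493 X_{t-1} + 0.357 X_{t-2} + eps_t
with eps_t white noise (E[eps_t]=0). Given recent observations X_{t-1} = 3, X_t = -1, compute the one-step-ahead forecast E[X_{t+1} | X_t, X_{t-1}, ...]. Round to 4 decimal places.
E[X_{t+1} \mid \mathcal F_t] = 0.5780

For an AR(p) model X_t = c + sum_i phi_i X_{t-i} + eps_t, the
one-step-ahead conditional mean is
  E[X_{t+1} | X_t, ...] = c + sum_i phi_i X_{t+1-i}.
Substitute known values:
  E[X_{t+1} | ...] = (0.493) * (-1) + (0.357) * (3)
                   = 0.5780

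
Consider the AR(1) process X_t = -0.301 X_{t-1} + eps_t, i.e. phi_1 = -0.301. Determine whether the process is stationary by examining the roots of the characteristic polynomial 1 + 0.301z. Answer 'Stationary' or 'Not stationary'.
\text{Stationary}

The AR(p) characteristic polynomial is P(z) = 1 + 0.301z.
Stationarity requires all roots to lie outside the unit circle, i.e. |z| > 1 for every root.
This is linear in z: 1 + (0.301) z = 0  =>  z = -1/(0.301) = -3.322259,  |z| = 3.322259.
Moduli of all roots: 3.3223.
All moduli strictly greater than 1? Yes.
Verdict: Stationary.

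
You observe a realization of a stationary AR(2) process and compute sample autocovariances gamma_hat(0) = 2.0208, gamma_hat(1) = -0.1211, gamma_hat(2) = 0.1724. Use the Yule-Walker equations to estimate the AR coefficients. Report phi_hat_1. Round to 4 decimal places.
\hat\phi_{1} = -0.0550

The Yule-Walker equations for an AR(p) process read, in matrix form,
  Gamma_p phi = r_p,   with   (Gamma_p)_{ij} = gamma(|i - j|),
                       (r_p)_i = gamma(i),   i,j = 1..p.
Substitute the sample gammas (Toeplitz matrix and right-hand side of size 2):
  Gamma_p = [[2.0208, -0.1211], [-0.1211, 2.0208]]
  r_p     = [-0.1211, 0.1724]
Written out:
  2.0208 phi_1 - 0.1211 phi_2 = -0.1211
  -0.1211 phi_1 + 2.0208 phi_2 = 0.1724
Solve by Cramer's rule:
  det = gamma(0)^2 - gamma(1)^2 = (2.0208)^2 - (-0.1211)^2 = 4.08363264 - 0.01466521 = 4.06896743
  phi_hat_1 = [gamma(1) gamma(0) - gamma(1) gamma(2)] / det = [(-0.1211)(2.0208) - (-0.1211)(0.1724)] / 4.06896743 = -0.22384124 / 4.06896743 = -0.055
  phi_hat_2 = [gamma(0) gamma(2) - gamma(1)^2] / det = [(2.0208)(0.1724) - (-0.1211)^2] / 4.06896743 = 0.33372071 / 4.06896743 = 0.082
So phi_hat = [-0.0550, 0.0820].
Therefore phi_hat_1 = -0.0550.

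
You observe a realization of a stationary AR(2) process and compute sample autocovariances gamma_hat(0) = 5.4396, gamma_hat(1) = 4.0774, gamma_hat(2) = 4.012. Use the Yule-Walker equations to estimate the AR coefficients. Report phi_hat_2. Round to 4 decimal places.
\hat\phi_{2} = 0.4010

The Yule-Walker equations for an AR(p) process read, in matrix form,
  Gamma_p phi = r_p,   with   (Gamma_p)_{ij} = gamma(|i - j|),
                       (r_p)_i = gamma(i),   i,j = 1..p.
Substitute the sample gammas (Toeplitz matrix and right-hand side of size 2):
  Gamma_p = [[5.4396, 4.0774], [4.0774, 5.4396]]
  r_p     = [4.0774, 4.012]
Written out:
  5.4396 phi_1 + 4.0774 phi_2 = 4.0774
  4.0774 phi_1 + 5.4396 phi_2 = 4.012
Solve by Cramer's rule:
  det = gamma(0)^2 - gamma(1)^2 = (5.4396)^2 - (4.0774)^2 = 29.58924816 - 16.62519076 = 12.9640574
  phi_hat_1 = [gamma(1) gamma(0) - gamma(1) gamma(2)] / det = [(4.0774)(5.4396) - (4.0774)(4.012)] / 12.9640574 = 5.82089624 / 12.9640574 = 0.449
  phi_hat_2 = [gamma(0) gamma(2) - gamma(1)^2] / det = [(5.4396)(4.012) - (4.0774)^2] / 12.9640574 = 5.19848444 / 12.9640574 = 0.401
So phi_hat = [0.4490, 0.4010].
Therefore phi_hat_2 = 0.4010.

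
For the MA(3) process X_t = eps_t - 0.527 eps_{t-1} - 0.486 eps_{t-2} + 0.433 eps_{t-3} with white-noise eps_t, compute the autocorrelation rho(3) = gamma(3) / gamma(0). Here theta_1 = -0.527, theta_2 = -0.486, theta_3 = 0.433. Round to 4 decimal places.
\rho(3) = 0.2545

For an MA(q) process with theta_0 = 1, the autocovariance is
  gamma(k) = sigma^2 * sum_{i=0..q-k} theta_i * theta_{i+k},
and rho(k) = gamma(k) / gamma(0). Sigma^2 cancels.
  numerator   = (1)*(0.433) = 0.433.
  denominator = (1)^2 + (-0.527)^2 + (-0.486)^2 + (0.433)^2 = 1.701414.
  rho(3) = 0.433 / 1.701414 = 0.2545.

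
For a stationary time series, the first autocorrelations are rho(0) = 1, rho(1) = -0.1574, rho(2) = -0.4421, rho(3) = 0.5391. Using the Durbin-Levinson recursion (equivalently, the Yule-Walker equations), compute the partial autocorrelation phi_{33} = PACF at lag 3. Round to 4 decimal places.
\phi_{33} = 0.4800

The PACF at lag k is phi_{kk}, the last component of the solution
to the Yule-Walker system G_k phi = r_k where
  (G_k)_{ij} = rho(|i - j|), (r_k)_i = rho(i), i,j = 1..k.
Equivalently, Durbin-Levinson gives phi_{kk} iteratively:
  phi_{11} = rho(1)
  phi_{kk} = [rho(k) - sum_{j=1..k-1} phi_{k-1,j} rho(k-j)]
            / [1 - sum_{j=1..k-1} phi_{k-1,j} rho(j)],
  phi_{k,j} = phi_{k-1,j} - phi_{kk} phi_{k-1,k-j},  j = 1..k-1.
Step k = 1:
  phi_11 = rho(1) = -0.1574.
Step k = 2:
  phi_22 = [rho(2) - phi_11 rho(1)] / [1 - phi_11 rho(1)] = [-0.4421 - (-0.1574)(-0.1574)] / [1 - (-0.1574)(-0.1574)]
         = -0.46687476 / 0.97522524 = -0.478735.
  Update: phi_21 = phi_11 - phi_22 phi_11 = -0.1574 - (-0.478735)(-0.1574) = -0.232753.
Step k = 3:
  phi_33 = [rho(3) - phi_21 rho(2) - phi_22 rho(1)] / [1 - phi_21 rho(1) - phi_22 rho(2)]
    numerator   = 0.5391 - (-0.232753)(-0.4421) - (-0.478735)(-0.1574) = 0.36084699
    denominator = 1 - (-0.232753)(-0.1574) - (-0.478735)(-0.4421) = 0.75171581
  phi_33 = 0.36084699 / 0.75171581 = 0.48.
Therefore phi_{33} = 0.4800.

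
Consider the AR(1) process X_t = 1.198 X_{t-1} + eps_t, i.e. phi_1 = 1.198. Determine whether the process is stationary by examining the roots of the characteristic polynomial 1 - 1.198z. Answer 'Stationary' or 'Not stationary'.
\text{Not stationary}

The AR(p) characteristic polynomial is P(z) = 1 - 1.198z.
Stationarity requires all roots to lie outside the unit circle, i.e. |z| > 1 for every root.
This is linear in z: 1 + (-1.198) z = 0  =>  z = -1/(-1.198) = 0.834725,  |z| = 0.834725.
Moduli of all roots: 0.8347.
All moduli strictly greater than 1? No.
Verdict: Not stationary.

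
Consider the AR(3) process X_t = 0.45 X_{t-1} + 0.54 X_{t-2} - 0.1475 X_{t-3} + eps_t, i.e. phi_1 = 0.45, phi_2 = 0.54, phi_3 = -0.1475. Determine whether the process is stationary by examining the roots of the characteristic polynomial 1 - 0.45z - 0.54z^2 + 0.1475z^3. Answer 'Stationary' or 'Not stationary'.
\text{Stationary}

The AR(p) characteristic polynomial is P(z) = 1 - 0.45z - 0.54z^2 + 0.1475z^3.
Stationarity requires all roots to lie outside the unit circle, i.e. |z| > 1 for every root.
Degree 3: look for a simple real root z0 first, then factor out (1 - z/z0) and solve the remaining quadratic.
Testing z0 = 4: P(4) = 1 + (-0.45)(4) + (-0.54)(4)^2 + (0.1475)(4)^3
  = 1 + (-1.8) + (-8.64) + (9.44) = 0.  So z_0 = 4 is a root, |z_0| = 4.
Divide out the factor (1 - 0.25 z) = (1 - z/z0) (since 1/z0 = 0.25):
  P(z) = (1 - 0.25 z)(1 + (-0.2) z + (-0.59) z^2)
  [check: z-coef -0.2 - (0.25) = -0.45; z^2-coef -0.59 - (0.25)(-0.2) = -0.54; z^3-coef -(0.25)(-0.59) = 0.1475.]
Remaining roots from the quadratic factor 1 + (-0.2) z + (-0.59) z^2:
  Set 1 + (-0.2) z + (-0.59) z^2 = 0, i.e. a z^2 + b z + c = 0 with a = -0.59, b = -0.2, c = 1.
  Discriminant D = b^2 - 4ac = (-0.2)^2 - 4*(-0.59)*1 = 0.04 - (-2.36) = 2.4.
  D >= 0, so the roots are real: z = (-b +/- sqrt(D)) / (2a) = (0.2 +/- 1.549193) / (-1.18).
    z_1 = (0.2 + 1.549193) / (-1.18) = -1.4824,   |z_1| = 1.4824.
    z_2 = (0.2 - 1.549193) / (-1.18) = 1.1434,   |z_2| = 1.1434.
Moduli of all roots: 4.0000, 1.4824, 1.1434.
All moduli strictly greater than 1? Yes.
Verdict: Stationary.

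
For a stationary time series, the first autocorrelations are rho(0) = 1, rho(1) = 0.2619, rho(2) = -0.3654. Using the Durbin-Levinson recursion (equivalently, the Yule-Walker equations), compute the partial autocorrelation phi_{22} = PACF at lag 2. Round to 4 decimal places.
\phi_{22} = -0.4660

The PACF at lag k is phi_{kk}, the last component of the solution
to the Yule-Walker system G_k phi = r_k where
  (G_k)_{ij} = rho(|i - j|), (r_k)_i = rho(i), i,j = 1..k.
Equivalently, Durbin-Levinson gives phi_{kk} iteratively:
  phi_{11} = rho(1)
  phi_{kk} = [rho(k) - sum_{j=1..k-1} phi_{k-1,j} rho(k-j)]
            / [1 - sum_{j=1..k-1} phi_{k-1,j} rho(j)],
  phi_{k,j} = phi_{k-1,j} - phi_{kk} phi_{k-1,k-j},  j = 1..k-1.
Step k = 1:
  phi_11 = rho(1) = 0.2619.
Step k = 2:
  phi_22 = [rho(2) - phi_11 rho(1)] / [1 - phi_11 rho(1)] = [-0.3654 - (0.2619)(0.2619)] / [1 - (0.2619)(0.2619)]
         = -0.43399161 / 0.93140839 = -0.466.
Therefore phi_{22} = -0.4660.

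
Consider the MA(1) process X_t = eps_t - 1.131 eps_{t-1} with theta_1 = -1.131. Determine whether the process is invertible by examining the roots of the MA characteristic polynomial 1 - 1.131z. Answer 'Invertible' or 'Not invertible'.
\text{Not invertible}

The MA(q) characteristic polynomial is P(z) = 1 - 1.131z.
Invertibility requires all roots to lie outside the unit circle, i.e. |z| > 1 for every root.
This is linear in z: 1 + (-1.131) z = 0  =>  z = -1/(-1.131) = 0.884173,  |z| = 0.884173.
Moduli of all roots: 0.8842.
All moduli strictly greater than 1? No.
Verdict: Not invertible.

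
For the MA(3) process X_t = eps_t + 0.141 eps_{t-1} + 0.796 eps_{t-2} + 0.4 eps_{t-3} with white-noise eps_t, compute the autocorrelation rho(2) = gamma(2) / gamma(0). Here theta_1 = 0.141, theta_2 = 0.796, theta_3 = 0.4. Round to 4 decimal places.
\rho(2) = 0.4700

For an MA(q) process with theta_0 = 1, the autocovariance is
  gamma(k) = sigma^2 * sum_{i=0..q-k} theta_i * theta_{i+k},
and rho(k) = gamma(k) / gamma(0). Sigma^2 cancels.
  numerator   = (1)*(0.796) + (0.141)*(0.4) = 0.8524.
  denominator = (1)^2 + (0.141)^2 + (0.796)^2 + (0.4)^2 = 1.813497.
  rho(2) = 0.8524 / 1.813497 = 0.4700.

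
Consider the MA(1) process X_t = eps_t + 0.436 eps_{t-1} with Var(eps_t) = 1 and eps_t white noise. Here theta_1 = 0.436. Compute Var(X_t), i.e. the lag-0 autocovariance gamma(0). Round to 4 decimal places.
\gamma(0) = 1.1901

For an MA(q) process X_t = eps_t + sum_i theta_i eps_{t-i} with
Var(eps_t) = sigma^2, the variance is
  gamma(0) = sigma^2 * (1 + sum_i theta_i^2).
  sum_i theta_i^2 = (0.436)^2 = 0.190096.
  gamma(0) = 1 * (1 + 0.190096) = 1 * 1.190096 = 1.190096, which rounds to 1.1901.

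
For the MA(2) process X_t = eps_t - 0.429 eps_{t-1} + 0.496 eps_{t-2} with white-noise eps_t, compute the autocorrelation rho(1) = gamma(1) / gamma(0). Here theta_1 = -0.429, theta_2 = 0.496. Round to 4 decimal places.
\rho(1) = -0.4488

For an MA(q) process with theta_0 = 1, the autocovariance is
  gamma(k) = sigma^2 * sum_{i=0..q-k} theta_i * theta_{i+k},
and rho(k) = gamma(k) / gamma(0). Sigma^2 cancels.
  numerator   = (1)*(-0.429) + (-0.429)*(0.496) = -0.641784.
  denominator = (1)^2 + (-0.429)^2 + (0.496)^2 = 1.430057.
  rho(1) = -0.641784 / 1.430057 = -0.4488.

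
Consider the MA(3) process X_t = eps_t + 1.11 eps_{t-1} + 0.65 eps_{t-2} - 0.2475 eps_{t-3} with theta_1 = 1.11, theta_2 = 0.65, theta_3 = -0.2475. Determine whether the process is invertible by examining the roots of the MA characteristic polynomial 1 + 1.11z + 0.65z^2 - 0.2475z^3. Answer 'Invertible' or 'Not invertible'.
\text{Invertible}

The MA(q) characteristic polynomial is P(z) = 1 + 1.11z + 0.65z^2 - 0.2475z^3.
Invertibility requires all roots to lie outside the unit circle, i.e. |z| > 1 for every root.
Degree 3: look for a simple real root z0 first, then factor out (1 - z/z0) and solve the remaining quadratic.
Testing z0 = 4: P(4) = 1 + (1.11)(4) + (0.65)(4)^2 + (-0.2475)(4)^3
  = 1 + (4.44) + (10.4) + (-15.84) = 0.  So z_0 = 4 is a root, |z_0| = 4.
Divide out the factor (1 - 0.25 z) = (1 - z/z0) (since 1/z0 = 0.25):
  P(z) = (1 - 0.25 z)(1 + (1.36) z + (0.99) z^2)
  [check: z-coef 1.36 - (0.25) = 1.11; z^2-coef 0.99 - (0.25)(1.36) = 0.65; z^3-coef -(0.25)(0.99) = -0.2475.]
Remaining roots from the quadratic factor 1 + (1.36) z + (0.99) z^2:
  Set 1 + (1.36) z + (0.99) z^2 = 0, i.e. a z^2 + b z + c = 0 with a = 0.99, b = 1.36, c = 1.
  Discriminant D = b^2 - 4ac = (1.36)^2 - 4*(0.99)*1 = 1.8496 - (3.96) = -2.1104.
  D < 0, so the roots are the complex-conjugate pair z = (-b +/- i sqrt(-D)) / (2a) = -0.6869 +/- 0.7337i.
  For a conjugate pair |z|^2 = z * conj(z) = (product of roots) = c/a = 1/(0.99) = 1.010101, so |z| = sqrt(1.010101) = 1.005 for both roots.
Moduli of all roots: 4.0000, 1.0050, 1.0050.
All moduli strictly greater than 1? Yes.
Verdict: Invertible.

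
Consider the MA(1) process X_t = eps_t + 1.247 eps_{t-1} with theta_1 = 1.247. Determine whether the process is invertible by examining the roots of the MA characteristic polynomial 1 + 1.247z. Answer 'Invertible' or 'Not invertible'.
\text{Not invertible}

The MA(q) characteristic polynomial is P(z) = 1 + 1.247z.
Invertibility requires all roots to lie outside the unit circle, i.e. |z| > 1 for every root.
This is linear in z: 1 + (1.247) z = 0  =>  z = -1/(1.247) = -0.801925,  |z| = 0.801925.
Moduli of all roots: 0.8019.
All moduli strictly greater than 1? No.
Verdict: Not invertible.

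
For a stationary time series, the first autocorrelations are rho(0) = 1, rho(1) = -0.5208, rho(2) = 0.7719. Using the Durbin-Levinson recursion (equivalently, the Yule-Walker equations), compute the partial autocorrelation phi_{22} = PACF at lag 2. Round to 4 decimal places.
\phi_{22} = 0.6870

The PACF at lag k is phi_{kk}, the last component of the solution
to the Yule-Walker system G_k phi = r_k where
  (G_k)_{ij} = rho(|i - j|), (r_k)_i = rho(i), i,j = 1..k.
Equivalently, Durbin-Levinson gives phi_{kk} iteratively:
  phi_{11} = rho(1)
  phi_{kk} = [rho(k) - sum_{j=1..k-1} phi_{k-1,j} rho(k-j)]
            / [1 - sum_{j=1..k-1} phi_{k-1,j} rho(j)],
  phi_{k,j} = phi_{k-1,j} - phi_{kk} phi_{k-1,k-j},  j = 1..k-1.
Step k = 1:
  phi_11 = rho(1) = -0.5208.
Step k = 2:
  phi_22 = [rho(2) - phi_11 rho(1)] / [1 - phi_11 rho(1)] = [0.7719 - (-0.5208)(-0.5208)] / [1 - (-0.5208)(-0.5208)]
         = 0.50066736 / 0.72876736 = 0.687.
Therefore phi_{22} = 0.6870.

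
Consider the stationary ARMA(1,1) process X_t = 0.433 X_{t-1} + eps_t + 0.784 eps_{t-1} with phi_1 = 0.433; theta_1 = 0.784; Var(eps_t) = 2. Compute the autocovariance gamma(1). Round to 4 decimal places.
\gamma(1) = 4.0126

Multiply the model equation by X_{t-k} and take expectations. With theta_0 = psi_0 = 1 and psi_j the MA(infinity) weights, this gives
  gamma(k) - sum_i phi_i gamma(k-i) = c_k,
  c_k = sigma^2 * sum_{j=k..q} theta_j psi_{j-k}   (c_k = 0 for k > q),
using gamma(-m) = gamma(m).
psi-weights needed (psi_j = theta_j + sum_i phi_i psi_{j-i}):
  psi_1 = theta_1 + phi_1 = 0.784 + (0.433) = 1.217
Right-hand sides:
  c_0 = sigma^2 (1 + theta_1 psi_1) = 2 * (1 + (0.784)(1.217)) = 2 * 1.954128 = 3.908256
  c_1 = sigma^2 theta_1 = 2 * (0.784) = 1.568
  c_2 = 0
Equations for k = 0 and k = 1 (AR order 1):
  gamma(0) = phi_1 gamma(1) + c_0
  gamma(1) = phi_1 gamma(0) + c_1
Substituting the second into the first: gamma(0) (1 - phi_1^2) = c_0 + phi_1 c_1, so
  gamma(0) = (c_0 + phi_1 c_1) / (1 - phi_1^2) = (3.908256 + (0.433)(1.568)) / (1 - (0.433)^2) = 4.5872 / 0.812511 = 5.645708.
  gamma(1) = phi_1 gamma(0) + c_1 = (0.433)(5.645708) + (1.568) = 4.012592.
Therefore gamma(1) = 4.0126 (to 4 decimal places).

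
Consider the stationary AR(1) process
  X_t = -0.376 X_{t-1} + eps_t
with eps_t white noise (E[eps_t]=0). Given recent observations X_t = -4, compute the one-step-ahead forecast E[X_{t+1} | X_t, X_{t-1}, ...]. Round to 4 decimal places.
E[X_{t+1} \mid \mathcal F_t] = 1.5040

For an AR(p) model X_t = c + sum_i phi_i X_{t-i} + eps_t, the
one-step-ahead conditional mean is
  E[X_{t+1} | X_t, ...] = c + sum_i phi_i X_{t+1-i}.
Substitute known values:
  E[X_{t+1} | ...] = (-0.376) * (-4)
                   = 1.5040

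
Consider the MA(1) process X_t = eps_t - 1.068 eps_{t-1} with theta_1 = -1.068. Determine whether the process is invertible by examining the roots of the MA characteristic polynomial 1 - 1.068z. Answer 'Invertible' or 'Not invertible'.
\text{Not invertible}

The MA(q) characteristic polynomial is P(z) = 1 - 1.068z.
Invertibility requires all roots to lie outside the unit circle, i.e. |z| > 1 for every root.
This is linear in z: 1 + (-1.068) z = 0  =>  z = -1/(-1.068) = 0.93633,  |z| = 0.93633.
Moduli of all roots: 0.9363.
All moduli strictly greater than 1? No.
Verdict: Not invertible.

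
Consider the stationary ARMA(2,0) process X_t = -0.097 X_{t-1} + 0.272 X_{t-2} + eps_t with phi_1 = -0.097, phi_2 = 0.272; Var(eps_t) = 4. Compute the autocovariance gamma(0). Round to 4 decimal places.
\gamma(0) = 4.3977

Multiply the model equation by X_{t-k} and take expectations. With theta_0 = psi_0 = 1 and psi_j the MA(infinity) weights, this gives
  gamma(k) - sum_i phi_i gamma(k-i) = c_k,
  c_k = sigma^2 * sum_{j=k..q} theta_j psi_{j-k}   (c_k = 0 for k > q),
using gamma(-m) = gamma(m).
Pure AR (q = 0): c_0 = sigma^2 = 4, c_k = 0 for k >= 1.
Equations for k = 0, 1, 2 (AR order 2, c_2 = 0):
  (E0) gamma(0) = phi_1 gamma(1) + phi_2 gamma(2) + c_0
  (E1) gamma(1) = phi_1 gamma(0) + phi_2 gamma(1) + c_1
  (E2) gamma(2) = phi_1 gamma(1) + phi_2 gamma(0)
From (E1): gamma(1) = A gamma(0) + B with
  A = phi_1 / (1 - phi_2) = -0.097 / 0.728 = -0.133242,   B = c_1 / (1 - phi_2) = 0 / 0.728 = 0.
Insert (E2) into (E0): gamma(0) (1 - phi_2^2) = phi_1 (1 + phi_2) gamma(1) + c_0.
  phi_1 (1 + phi_2) = (-0.097)(1.272) = -0.123384,   1 - phi_2^2 = 0.926016.
Replace gamma(1) by A gamma(0) + B and collect gamma(0):
  gamma(0) [0.926016 - (-0.123384)(-0.133242)] = c_0 = 4
  gamma(0) * 0.909576 = 4
  gamma(0) = 4 / 0.909576 = 4.397653.
Therefore gamma(0) = 4.3977 (to 4 decimal places).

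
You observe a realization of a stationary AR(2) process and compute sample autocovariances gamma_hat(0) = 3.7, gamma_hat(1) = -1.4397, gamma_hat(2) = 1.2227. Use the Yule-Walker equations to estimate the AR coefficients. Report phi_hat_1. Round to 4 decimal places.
\hat\phi_{1} = -0.3070

The Yule-Walker equations for an AR(p) process read, in matrix form,
  Gamma_p phi = r_p,   with   (Gamma_p)_{ij} = gamma(|i - j|),
                       (r_p)_i = gamma(i),   i,j = 1..p.
Substitute the sample gammas (Toeplitz matrix and right-hand side of size 2):
  Gamma_p = [[3.7, -1.4397], [-1.4397, 3.7]]
  r_p     = [-1.4397, 1.2227]
Written out:
  3.7 phi_1 - 1.4397 phi_2 = -1.4397
  -1.4397 phi_1 + 3.7 phi_2 = 1.2227
Solve by Cramer's rule:
  det = gamma(0)^2 - gamma(1)^2 = (3.7)^2 - (-1.4397)^2 = 13.69 - 2.07273609 = 11.61726391
  phi_hat_1 = [gamma(1) gamma(0) - gamma(1) gamma(2)] / det = [(-1.4397)(3.7) - (-1.4397)(1.2227)] / 11.61726391 = -3.56656881 / 11.61726391 = -0.307
  phi_hat_2 = [gamma(0) gamma(2) - gamma(1)^2] / det = [(3.7)(1.2227) - (-1.4397)^2] / 11.61726391 = 2.45125391 / 11.61726391 = 0.211
So phi_hat = [-0.3070, 0.2110].
Therefore phi_hat_1 = -0.3070.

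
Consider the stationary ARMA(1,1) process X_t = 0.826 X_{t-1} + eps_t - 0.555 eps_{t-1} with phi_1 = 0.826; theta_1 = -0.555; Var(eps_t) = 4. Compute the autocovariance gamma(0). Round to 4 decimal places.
\gamma(0) = 4.9246

Multiply the model equation by X_{t-k} and take expectations. With theta_0 = psi_0 = 1 and psi_j the MA(infinity) weights, this gives
  gamma(k) - sum_i phi_i gamma(k-i) = c_k,
  c_k = sigma^2 * sum_{j=k..q} theta_j psi_{j-k}   (c_k = 0 for k > q),
using gamma(-m) = gamma(m).
psi-weights needed (psi_j = theta_j + sum_i phi_i psi_{j-i}):
  psi_1 = theta_1 + phi_1 = -0.555 + (0.826) = 0.271
Right-hand sides:
  c_0 = sigma^2 (1 + theta_1 psi_1) = 4 * (1 + (-0.555)(0.271)) = 4 * 0.849595 = 3.39838
  c_1 = sigma^2 theta_1 = 4 * (-0.555) = -2.22
  c_2 = 0
Equations for k = 0 and k = 1 (AR order 1):
  gamma(0) = phi_1 gamma(1) + c_0
  gamma(1) = phi_1 gamma(0) + c_1
Substituting the second into the first: gamma(0) (1 - phi_1^2) = c_0 + phi_1 c_1, so
  gamma(0) = (c_0 + phi_1 c_1) / (1 - phi_1^2) = (3.39838 + (0.826)(-2.22)) / (1 - (0.826)^2) = 1.56466 / 0.317724 = 4.924589.
Therefore gamma(0) = 4.9246 (to 4 decimal places).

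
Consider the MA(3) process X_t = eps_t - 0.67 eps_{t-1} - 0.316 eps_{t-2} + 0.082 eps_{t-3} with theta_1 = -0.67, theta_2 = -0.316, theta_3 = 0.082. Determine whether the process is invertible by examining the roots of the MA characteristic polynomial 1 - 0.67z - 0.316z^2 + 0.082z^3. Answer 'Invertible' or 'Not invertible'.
\text{Invertible}

The MA(q) characteristic polynomial is P(z) = 1 - 0.67z - 0.316z^2 + 0.082z^3.
Invertibility requires all roots to lie outside the unit circle, i.e. |z| > 1 for every root.
Degree 3: look for a simple real root z0 first, then factor out (1 - z/z0) and solve the remaining quadratic.
Testing z0 = 5: P(5) = 1 + (-0.67)(5) + (-0.316)(5)^2 + (0.082)(5)^3
  = 1 + (-3.35) + (-7.9) + (10.25) = 0.  So z_0 = 5 is a root, |z_0| = 5.
Divide out the factor (1 - 0.2 z) = (1 - z/z0) (since 1/z0 = 0.2):
  P(z) = (1 - 0.2 z)(1 + (-0.47) z + (-0.41) z^2)
  [check: z-coef -0.47 - (0.2) = -0.67; z^2-coef -0.41 - (0.2)(-0.47) = -0.316; z^3-coef -(0.2)(-0.41) = 0.082.]
Remaining roots from the quadratic factor 1 + (-0.47) z + (-0.41) z^2:
  Set 1 + (-0.47) z + (-0.41) z^2 = 0, i.e. a z^2 + b z + c = 0 with a = -0.41, b = -0.47, c = 1.
  Discriminant D = b^2 - 4ac = (-0.47)^2 - 4*(-0.41)*1 = 0.2209 - (-1.64) = 1.8609.
  D >= 0, so the roots are real: z = (-b +/- sqrt(D)) / (2a) = (0.47 +/- 1.364148) / (-0.82).
    z_1 = (0.47 + 1.364148) / (-0.82) = -2.2368,   |z_1| = 2.2368.
    z_2 = (0.47 - 1.364148) / (-0.82) = 1.0904,   |z_2| = 1.0904.
Moduli of all roots: 5.0000, 2.2368, 1.0904.
All moduli strictly greater than 1? Yes.
Verdict: Invertible.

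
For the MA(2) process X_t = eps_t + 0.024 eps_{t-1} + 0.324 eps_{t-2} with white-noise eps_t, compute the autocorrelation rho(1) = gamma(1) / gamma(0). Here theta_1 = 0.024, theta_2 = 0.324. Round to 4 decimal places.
\rho(1) = 0.0287

For an MA(q) process with theta_0 = 1, the autocovariance is
  gamma(k) = sigma^2 * sum_{i=0..q-k} theta_i * theta_{i+k},
and rho(k) = gamma(k) / gamma(0). Sigma^2 cancels.
  numerator   = (1)*(0.024) + (0.024)*(0.324) = 0.031776.
  denominator = (1)^2 + (0.024)^2 + (0.324)^2 = 1.105552.
  rho(1) = 0.031776 / 1.105552 = 0.0287.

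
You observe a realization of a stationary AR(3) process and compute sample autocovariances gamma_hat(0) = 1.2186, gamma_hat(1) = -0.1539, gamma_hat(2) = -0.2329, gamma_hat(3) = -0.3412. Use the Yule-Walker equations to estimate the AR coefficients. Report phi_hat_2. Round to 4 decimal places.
\hat\phi_{2} = -0.2650

The Yule-Walker equations for an AR(p) process read, in matrix form,
  Gamma_p phi = r_p,   with   (Gamma_p)_{ij} = gamma(|i - j|),
                       (r_p)_i = gamma(i),   i,j = 1..p.
Substitute the sample gammas (Toeplitz matrix and right-hand side of size 3):
  Gamma_p = [[1.2186, -0.1539, -0.2329], [-0.1539, 1.2186, -0.1539], [-0.2329, -0.1539, 1.2186]]
  r_p     = [-0.1539, -0.2329, -0.3412]
Written out (R1..R3):
  (R1) 1.2186 phi_1 - 0.1539 phi_2 - 0.2329 phi_3 = -0.1539
  (R2) -0.1539 phi_1 + 1.2186 phi_2 - 0.1539 phi_3 = -0.2329
  (R3) -0.2329 phi_1 - 0.1539 phi_2 + 1.2186 phi_3 = -0.3412
Gaussian elimination:
  R2 <- R2 - (-0.1539/1.2186) R1 = R2 - (-0.126292) R1:  1.199164 phi_2 - 0.183314 phi_3 = -0.252336
  R3 <- R3 - (-0.2329/1.2186) R1 = R3 - (-0.191121) R1:  -0.183314 phi_2 + 1.174088 phi_3 = -0.370614
  R3 <- R3 - (-0.183314/1.199164) R2 = R3 - (-0.152868) R2:  1.146065 phi_3 = -0.409188
Back-substitution:
  phi_hat_3 = -0.409188 / 1.146065 = -0.357037
  phi_hat_2 = (-0.252336 - (-0.183314)(-0.357037)) / 1.199164 = -0.265006
  phi_hat_1 = (-0.1539 - (-0.1539)(-0.265006) - (-0.2329)(-0.357037)) / 1.2186 = -0.227998
So phi_hat = [-0.2280, -0.2650, -0.3570].
Therefore phi_hat_2 = -0.2650.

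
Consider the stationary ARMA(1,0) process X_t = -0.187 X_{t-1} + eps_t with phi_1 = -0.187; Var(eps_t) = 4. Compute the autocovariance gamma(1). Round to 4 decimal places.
\gamma(1) = -0.7751

Multiply the model equation by X_{t-k} and take expectations. With theta_0 = psi_0 = 1 and psi_j the MA(infinity) weights, this gives
  gamma(k) - sum_i phi_i gamma(k-i) = c_k,
  c_k = sigma^2 * sum_{j=k..q} theta_j psi_{j-k}   (c_k = 0 for k > q),
using gamma(-m) = gamma(m).
Pure AR (q = 0): c_0 = sigma^2 = 4, c_k = 0 for k >= 1.
Equations for k = 0 and k = 1 (AR order 1):
  gamma(0) = phi_1 gamma(1) + c_0
  gamma(1) = phi_1 gamma(0) + c_1
Substituting the second into the first: gamma(0) (1 - phi_1^2) = c_0 + phi_1 c_1, so
  gamma(0) = c_0 / (1 - phi_1^2) = 4 / (1 - (-0.187)^2) = 4 / 0.965031 = 4.144945.
  gamma(1) = phi_1 gamma(0) = (-0.187)(4.144945) = -0.775105.
Therefore gamma(1) = -0.7751 (to 4 decimal places).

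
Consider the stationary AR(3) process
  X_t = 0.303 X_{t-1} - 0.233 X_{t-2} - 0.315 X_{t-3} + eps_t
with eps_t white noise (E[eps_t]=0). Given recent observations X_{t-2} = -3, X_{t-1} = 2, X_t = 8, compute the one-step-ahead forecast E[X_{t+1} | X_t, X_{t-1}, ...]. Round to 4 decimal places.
E[X_{t+1} \mid \mathcal F_t] = 2.9030

For an AR(p) model X_t = c + sum_i phi_i X_{t-i} + eps_t, the
one-step-ahead conditional mean is
  E[X_{t+1} | X_t, ...] = c + sum_i phi_i X_{t+1-i}.
Substitute known values:
  E[X_{t+1} | ...] = (0.303) * (8) + (-0.233) * (2) + (-0.315) * (-3)
                   = 2.9030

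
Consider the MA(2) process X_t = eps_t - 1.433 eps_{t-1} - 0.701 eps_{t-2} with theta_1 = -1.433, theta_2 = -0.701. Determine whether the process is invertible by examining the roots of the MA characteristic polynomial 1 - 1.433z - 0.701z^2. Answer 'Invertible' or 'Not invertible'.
\text{Not invertible}

The MA(q) characteristic polynomial is P(z) = 1 - 1.433z - 0.701z^2.
Invertibility requires all roots to lie outside the unit circle, i.e. |z| > 1 for every root.
Set 1 + (-1.433) z + (-0.701) z^2 = 0, i.e. a z^2 + b z + c = 0 with a = -0.701, b = -1.433, c = 1.
Discriminant D = b^2 - 4ac = (-1.433)^2 - 4*(-0.701)*1 = 2.053489 - (-2.804) = 4.857489.
D >= 0, so the roots are real: z = (-b +/- sqrt(D)) / (2a) = (1.433 +/- 2.203971) / (-1.402).
  z_1 = (1.433 + 2.203971) / (-1.402) = -2.5941,   |z_1| = 2.5941.
  z_2 = (1.433 - 2.203971) / (-1.402) = 0.5499,   |z_2| = 0.5499.
Moduli of all roots: 2.5941, 0.5499.
All moduli strictly greater than 1? No.
Verdict: Not invertible.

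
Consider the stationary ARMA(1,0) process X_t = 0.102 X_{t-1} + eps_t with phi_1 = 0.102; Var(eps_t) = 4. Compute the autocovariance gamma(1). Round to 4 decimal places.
\gamma(1) = 0.4123

Multiply the model equation by X_{t-k} and take expectations. With theta_0 = psi_0 = 1 and psi_j the MA(infinity) weights, this gives
  gamma(k) - sum_i phi_i gamma(k-i) = c_k,
  c_k = sigma^2 * sum_{j=k..q} theta_j psi_{j-k}   (c_k = 0 for k > q),
using gamma(-m) = gamma(m).
Pure AR (q = 0): c_0 = sigma^2 = 4, c_k = 0 for k >= 1.
Equations for k = 0 and k = 1 (AR order 1):
  gamma(0) = phi_1 gamma(1) + c_0
  gamma(1) = phi_1 gamma(0) + c_1
Substituting the second into the first: gamma(0) (1 - phi_1^2) = c_0 + phi_1 c_1, so
  gamma(0) = c_0 / (1 - phi_1^2) = 4 / (1 - (0.102)^2) = 4 / 0.989596 = 4.042054.
  gamma(1) = phi_1 gamma(0) = (0.102)(4.042054) = 0.412289.
Therefore gamma(1) = 0.4123 (to 4 decimal places).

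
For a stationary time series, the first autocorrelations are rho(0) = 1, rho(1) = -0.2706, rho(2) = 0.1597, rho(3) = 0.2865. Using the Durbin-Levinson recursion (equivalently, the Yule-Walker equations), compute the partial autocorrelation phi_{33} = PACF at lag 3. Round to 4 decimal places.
\phi_{33} = 0.3820

The PACF at lag k is phi_{kk}, the last component of the solution
to the Yule-Walker system G_k phi = r_k where
  (G_k)_{ij} = rho(|i - j|), (r_k)_i = rho(i), i,j = 1..k.
Equivalently, Durbin-Levinson gives phi_{kk} iteratively:
  phi_{11} = rho(1)
  phi_{kk} = [rho(k) - sum_{j=1..k-1} phi_{k-1,j} rho(k-j)]
            / [1 - sum_{j=1..k-1} phi_{k-1,j} rho(j)],
  phi_{k,j} = phi_{k-1,j} - phi_{kk} phi_{k-1,k-j},  j = 1..k-1.
Step k = 1:
  phi_11 = rho(1) = -0.2706.
Step k = 2:
  phi_22 = [rho(2) - phi_11 rho(1)] / [1 - phi_11 rho(1)] = [0.1597 - (-0.2706)(-0.2706)] / [1 - (-0.2706)(-0.2706)]
         = 0.08647564 / 0.92677564 = 0.093308.
  Update: phi_21 = phi_11 - phi_22 phi_11 = -0.2706 - (0.093308)(-0.2706) = -0.245351.
Step k = 3:
  phi_33 = [rho(3) - phi_21 rho(2) - phi_22 rho(1)] / [1 - phi_21 rho(1) - phi_22 rho(2)]
    numerator   = 0.2865 - (-0.245351)(0.1597) - (0.093308)(-0.2706) = 0.35093169
    denominator = 1 - (-0.245351)(-0.2706) - (0.093308)(0.1597) = 0.91870677
  phi_33 = 0.35093169 / 0.91870677 = 0.382.
Therefore phi_{33} = 0.3820.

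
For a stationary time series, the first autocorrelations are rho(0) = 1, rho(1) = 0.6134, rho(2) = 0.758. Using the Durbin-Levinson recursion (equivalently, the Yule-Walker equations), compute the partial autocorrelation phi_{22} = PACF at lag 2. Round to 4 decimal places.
\phi_{22} = 0.6120

The PACF at lag k is phi_{kk}, the last component of the solution
to the Yule-Walker system G_k phi = r_k where
  (G_k)_{ij} = rho(|i - j|), (r_k)_i = rho(i), i,j = 1..k.
Equivalently, Durbin-Levinson gives phi_{kk} iteratively:
  phi_{11} = rho(1)
  phi_{kk} = [rho(k) - sum_{j=1..k-1} phi_{k-1,j} rho(k-j)]
            / [1 - sum_{j=1..k-1} phi_{k-1,j} rho(j)],
  phi_{k,j} = phi_{k-1,j} - phi_{kk} phi_{k-1,k-j},  j = 1..k-1.
Step k = 1:
  phi_11 = rho(1) = 0.6134.
Step k = 2:
  phi_22 = [rho(2) - phi_11 rho(1)] / [1 - phi_11 rho(1)] = [0.758 - (0.6134)(0.6134)] / [1 - (0.6134)(0.6134)]
         = 0.38174044 / 0.62374044 = 0.612.
Therefore phi_{22} = 0.6120.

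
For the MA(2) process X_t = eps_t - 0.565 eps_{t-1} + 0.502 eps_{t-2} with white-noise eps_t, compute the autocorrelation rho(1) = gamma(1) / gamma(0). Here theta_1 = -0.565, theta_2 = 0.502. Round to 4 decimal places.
\rho(1) = -0.5401

For an MA(q) process with theta_0 = 1, the autocovariance is
  gamma(k) = sigma^2 * sum_{i=0..q-k} theta_i * theta_{i+k},
and rho(k) = gamma(k) / gamma(0). Sigma^2 cancels.
  numerator   = (1)*(-0.565) + (-0.565)*(0.502) = -0.84863.
  denominator = (1)^2 + (-0.565)^2 + (0.502)^2 = 1.571229.
  rho(1) = -0.84863 / 1.571229 = -0.5401.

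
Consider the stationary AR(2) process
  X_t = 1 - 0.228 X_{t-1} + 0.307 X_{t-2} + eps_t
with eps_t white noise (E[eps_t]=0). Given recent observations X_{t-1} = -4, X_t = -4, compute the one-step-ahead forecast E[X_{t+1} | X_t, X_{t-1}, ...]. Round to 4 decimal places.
E[X_{t+1} \mid \mathcal F_t] = 0.6840

For an AR(p) model X_t = c + sum_i phi_i X_{t-i} + eps_t, the
one-step-ahead conditional mean is
  E[X_{t+1} | X_t, ...] = c + sum_i phi_i X_{t+1-i}.
Substitute known values:
  E[X_{t+1} | ...] = 1 + (-0.228) * (-4) + (0.307) * (-4)
                   = 0.6840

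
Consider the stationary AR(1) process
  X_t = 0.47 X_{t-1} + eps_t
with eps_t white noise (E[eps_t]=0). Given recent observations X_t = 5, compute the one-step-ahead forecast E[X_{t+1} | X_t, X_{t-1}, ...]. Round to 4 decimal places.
E[X_{t+1} \mid \mathcal F_t] = 2.3500

For an AR(p) model X_t = c + sum_i phi_i X_{t-i} + eps_t, the
one-step-ahead conditional mean is
  E[X_{t+1} | X_t, ...] = c + sum_i phi_i X_{t+1-i}.
Substitute known values:
  E[X_{t+1} | ...] = (0.47) * (5)
                   = 2.3500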